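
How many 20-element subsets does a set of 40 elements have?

C(40,20) = (40·39·38·37·36·35·34·33·32·31·30·29·28·27·26·25·24·23·22·21) / 20! = 335367096786357081410764800000 / 2432902008176640000 = 137846528820.

137846528820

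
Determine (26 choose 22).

14950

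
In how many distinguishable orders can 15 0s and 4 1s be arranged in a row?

Choose positions for the 0s: C(19,15) = 3876.

3876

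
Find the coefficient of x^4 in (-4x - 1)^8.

The general term is C(8,j)·(-4x)^j·(-1)^(8-j); the x^4 term has j = 4.
C(8,4) = 70.
Coefficient = C(8,4) · (-4)^4 = 70 · 256 = 17920.

17920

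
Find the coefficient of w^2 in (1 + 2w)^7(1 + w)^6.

183

Coefficient of w^2 = Σ_{j} C(7,j)·2^j·C(6,2-j)·1^(2-j) for j from 0 to 2.
= 15 + 84 + 84 = 183.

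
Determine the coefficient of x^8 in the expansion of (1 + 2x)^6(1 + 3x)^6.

680940

Coefficient of x^8 = Σ_{j} C(6,j)·2^j·C(6,8-j)·3^(8-j) for j from 2 to 6.
= 43740 + 233280 + 291600 + 103680 + 8640 = 680940.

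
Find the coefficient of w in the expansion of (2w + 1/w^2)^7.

672

General term: C(7,j)·(2w)^j·(1/w^2)^(7-j), with w-exponent 1j − 2(7−j) = 3j − 14.
Set 3j − 14 = 1: j = 5.
C(7,5) = 21; 2^5 = 32; 1^2 = 1.
Coefficient = 21 · 32 · 1 = 672.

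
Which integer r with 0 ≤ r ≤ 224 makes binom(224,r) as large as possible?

C(224,r) is maximized at r = 224/2 = 112.

112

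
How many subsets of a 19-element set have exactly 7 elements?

50388

Choose the 7 positions: C(19,7) = 50388.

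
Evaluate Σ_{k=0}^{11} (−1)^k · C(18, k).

-12376

The partial alternating sum Σ_{k=0}^{11} (−1)^k C(18,k) = (−1)^11 C(17,11) = -12376.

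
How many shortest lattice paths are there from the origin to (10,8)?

43758

Each path is a sequence of 18 steps with 10 rights: C(18,10) = 43758.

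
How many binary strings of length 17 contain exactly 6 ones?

12376

Choose the 6 positions: C(17,6) = 12376.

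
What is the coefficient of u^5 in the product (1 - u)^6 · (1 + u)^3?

Coefficient of u^5 = Σ_{j} C(6,j)·(-1)^j·C(3,5-j)·1^(5-j) for j from 2 to 5.
= 15 + (-60) + 45 + (-6) = -6.

-6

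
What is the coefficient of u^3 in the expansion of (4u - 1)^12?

-14080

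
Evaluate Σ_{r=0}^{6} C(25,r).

1 + 25 + 300 + 2300 + 12650 + 53130 + 177100 = 245506.

245506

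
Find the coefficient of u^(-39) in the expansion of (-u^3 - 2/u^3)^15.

-245760

General term: C(15,j)·(-u^3)^j·(-2/u^3)^(15-j), with u-exponent 3j − 3(15−j) = 6j − 45.
Set 6j − 45 = -39: j = 1.
C(15,1) = 15; (-1)^1 = -1; (-2)^14 = 16384.
Coefficient = 15 · (-1) · 16384 = -245760.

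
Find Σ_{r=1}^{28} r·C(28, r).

Since r·C(28,r) = 28·C(27,r−1), the sum is 28·2^27 = 28·134217728 = 3758096384.

3758096384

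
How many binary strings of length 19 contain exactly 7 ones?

50388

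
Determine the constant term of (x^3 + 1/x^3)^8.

70

General term: C(8,j)·(x^3)^j·(1/x^3)^(8-j), with x-exponent 3j − 3(8−j) = 6j − 24.
Set 6j − 24 = 0: j = 4.
C(8,4) = 70; 1^4 = 1; 1^4 = 1.
Coefficient = 70 · 1 · 1 = 70.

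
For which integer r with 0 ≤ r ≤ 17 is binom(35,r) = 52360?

4

C(35,r) increases on 0 ≤ r ≤ 17. C(35,3) = 6545 and C(35,4) = 52360, so r = 4.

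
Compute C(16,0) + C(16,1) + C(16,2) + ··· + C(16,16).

Setting x = 1 in (1+x)^16 gives Σ C(16,j) = 2^16 = 65536.

65536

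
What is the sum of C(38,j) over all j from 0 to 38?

Setting x = 1 in (1+x)^38 gives Σ C(38,j) = 2^38 = 274877906944.

274877906944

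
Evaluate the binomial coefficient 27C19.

2220075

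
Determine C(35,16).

4059928950

C(35,16) = (35·34·33·32·31·30·29·28·27·26·25·24·23·22·21·20) / 16! = 84945040381058457600000 / 20922789888000 = 4059928950.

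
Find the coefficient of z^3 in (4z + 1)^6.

The general term is C(6,j)·(4z)^j·(1)^(6-j); the z^3 term has j = 3.
C(6,3) = 20.
Coefficient = C(6,3) · 4^3 = 20 · 64 = 1280.

1280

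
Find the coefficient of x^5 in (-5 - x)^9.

The general term is C(9,j)·(-5)^j·(-x)^(9-j); the x^5 term has j = 4.
C(9,4) = 126.
Coefficient = C(9,4) · (-5)^4 · (-1)^5 = 126 · 625 · (-1) = -78750.

-78750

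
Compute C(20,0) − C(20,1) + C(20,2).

The partial alternating sum Σ_{k=0}^{2} (−1)^k C(20,k) = (−1)^2 C(19,2) = 171.

171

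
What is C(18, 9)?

C(18,9) = (18·17·16·15·14·13·12·11·10) / 9! = 17643225600 / 362880 = 48620.

48620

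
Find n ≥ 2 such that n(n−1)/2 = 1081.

47

n(n−1)/2 = 1081 ⇒ n(n−1) = 2162. Since 47·46 = 2162, n = 47.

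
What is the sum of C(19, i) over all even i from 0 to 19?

262144

Half of (1+1)^19 + (1−1)^19 gives the even-index sum: 2^18 = 262144.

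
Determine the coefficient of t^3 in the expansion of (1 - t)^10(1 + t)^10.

Coefficient of t^3 = Σ_{j} C(10,j)·(-1)^j·C(10,3-j)·1^(3-j) for j from 0 to 3.
= 120 + (-450) + 450 + (-120) = 0.

0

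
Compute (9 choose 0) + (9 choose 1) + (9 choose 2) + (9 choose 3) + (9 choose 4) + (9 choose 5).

1 + 9 + 36 + 84 + 126 + 126 = 382.

382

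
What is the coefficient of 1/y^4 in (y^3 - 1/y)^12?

General term: C(12,j)·(y^3)^j·(-1/y)^(12-j), with y-exponent 3j − 1(12−j) = 4j − 12.
Set 4j − 12 = -4: j = 2.
C(12,2) = 66; 1^2 = 1; (-1)^10 = 1.
Coefficient = 66 · 1 · 1 = 66.

66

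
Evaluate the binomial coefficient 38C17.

28781143380

C(38,17) = (38·37·36·35·34·33·32·31·30·29·28·27·26·25·24·23·22) / 17! = 10237090866494416404480000 / 355687428096000 = 28781143380.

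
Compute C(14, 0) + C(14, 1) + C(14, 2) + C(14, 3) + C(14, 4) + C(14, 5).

3473

1 + 14 + 91 + 364 + 1001 + 2002 = 3473.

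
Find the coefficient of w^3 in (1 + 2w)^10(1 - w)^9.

-24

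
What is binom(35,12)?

C(35,12) = (35·34·33·32·31·30·29·28·27·26·25·24) / 12! = 399703747322880000 / 479001600 = 834451800.

834451800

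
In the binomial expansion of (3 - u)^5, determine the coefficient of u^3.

-90

The general term is C(5,j)·(3)^j·(-u)^(5-j); the u^3 term has j = 2.
C(5,2) = 10.
Coefficient = C(5,2) · 3^2 · (-1)^3 = 10 · 9 · (-1) = -90.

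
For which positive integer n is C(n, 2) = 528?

n(n−1)/2 = 528 ⇒ n(n−1) = 1056. Since 33·32 = 1056, n = 33.

33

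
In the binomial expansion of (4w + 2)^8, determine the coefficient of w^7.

262144

The general term is C(8,j)·(4w)^j·(2)^(8-j); the w^7 term has j = 7.
C(8,7) = 8.
Coefficient = C(8,7) · 4^7 · 2^1 = 8 · 16384 · 2 = 262144.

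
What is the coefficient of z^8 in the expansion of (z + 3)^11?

4455

The general term is C(11,j)·(z)^j·(3)^(11-j); the z^8 term has j = 8.
C(11,8) = 165.
Coefficient = C(11,8) · 3^3 = 165 · 27 = 4455.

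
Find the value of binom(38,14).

9669554100

C(38,14) = (38·37·36·35·34·33·32·31·30·29·28·27·26·25) / 14! = 842975203103953920000 / 87178291200 = 9669554100.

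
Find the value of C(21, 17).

5985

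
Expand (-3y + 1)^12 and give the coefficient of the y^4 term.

40095

The general term is C(12,j)·(-3y)^j·(1)^(12-j); the y^4 term has j = 4.
C(12,4) = 495.
Coefficient = C(12,4) · (-3)^4 = 495 · 81 = 40095.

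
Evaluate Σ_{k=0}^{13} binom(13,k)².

10400600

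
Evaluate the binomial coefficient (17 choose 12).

6188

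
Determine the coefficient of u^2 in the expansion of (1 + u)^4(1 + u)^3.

21

(1 + u)^4(1 + u)^3 = (1 + u)^7, so the coefficient of u^2 is C(7,2)·1^2 = 21·1 = 21.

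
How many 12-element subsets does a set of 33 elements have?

354817320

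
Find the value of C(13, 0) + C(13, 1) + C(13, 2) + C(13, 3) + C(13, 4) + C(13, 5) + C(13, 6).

4096

1 + 13 + 78 + 286 + 715 + 1287 + 1716 = 4096.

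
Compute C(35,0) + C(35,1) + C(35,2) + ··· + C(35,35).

34359738368

The entries of row 35 sum to 2^35 = 34359738368.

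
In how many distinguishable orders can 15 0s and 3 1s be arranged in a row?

816

Choose positions for the 0s: C(18,15) = 816.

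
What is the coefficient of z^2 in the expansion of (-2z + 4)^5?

The general term is C(5,j)·(-2z)^j·(4)^(5-j); the z^2 term has j = 2.
C(5,2) = 10.
Coefficient = C(5,2) · (-2)^2 · 4^3 = 10 · 4 · 64 = 2560.

2560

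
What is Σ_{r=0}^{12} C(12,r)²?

2704156

By Vandermonde's identity, Σ C(12,r)² = C(24,12) = 2704156.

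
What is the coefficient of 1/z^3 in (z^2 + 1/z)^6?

6

General term: C(6,j)·(z^2)^j·(1/z)^(6-j), with z-exponent 2j − 1(6−j) = 3j − 6.
Set 3j − 6 = -3: j = 1.
C(6,1) = 6; 1^1 = 1; 1^5 = 1.
Coefficient = 6 · 1 · 1 = 6.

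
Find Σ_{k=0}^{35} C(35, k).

The entries of row 35 sum to 2^35 = 34359738368.

34359738368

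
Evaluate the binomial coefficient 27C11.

C(27,11) = (27·26·25·24·23·22·21·20·19·18·17) / 11! = 520431047136000 / 39916800 = 13037895.

13037895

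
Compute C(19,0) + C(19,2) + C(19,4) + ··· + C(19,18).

Half of (1+1)^19 + (1−1)^19 gives the even-index sum: 2^18 = 262144.

262144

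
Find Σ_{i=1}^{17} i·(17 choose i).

Since i·C(17,i) = 17·C(16,i−1), the sum is 17·2^16 = 17·65536 = 1114112.

1114112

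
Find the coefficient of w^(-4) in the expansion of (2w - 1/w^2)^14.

General term: C(14,j)·(2w)^j·(-1/w^2)^(14-j), with w-exponent 1j − 2(14−j) = 3j − 28.
Set 3j − 28 = -4: j = 8.
C(14,8) = 3003; 2^8 = 256; (-1)^6 = 1.
Coefficient = 3003 · 256 · 1 = 768768.

768768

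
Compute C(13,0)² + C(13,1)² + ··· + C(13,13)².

10400600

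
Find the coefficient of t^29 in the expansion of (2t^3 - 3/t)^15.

General term: C(15,j)·(2t^3)^j·(-3/t)^(15-j), with t-exponent 3j − 1(15−j) = 4j − 15.
Set 4j − 15 = 29: j = 11.
C(15,11) = 1365; 2^11 = 2048; (-3)^4 = 81.
Coefficient = 1365 · 2048 · 81 = 226437120.

226437120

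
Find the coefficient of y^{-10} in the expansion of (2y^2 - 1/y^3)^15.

General term: C(15,j)·(2y^2)^j·(-1/y^3)^(15-j), with y-exponent 2j − 3(15−j) = 5j − 45.
Set 5j − 45 = -10: j = 7.
C(15,7) = 6435; 2^7 = 128; (-1)^8 = 1.
Coefficient = 6435 · 128 · 1 = 823680.

823680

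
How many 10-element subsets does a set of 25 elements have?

3268760

C(25,10) = (25·24·23·22·21·20·19·18·17·16) / 10! = 11861676288000 / 3628800 = 3268760.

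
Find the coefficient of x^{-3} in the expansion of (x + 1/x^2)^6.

20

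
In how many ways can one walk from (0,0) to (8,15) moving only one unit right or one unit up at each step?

Each path is a sequence of 23 steps with 8 rights: C(23,8) = 490314.

490314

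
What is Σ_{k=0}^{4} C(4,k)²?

70

Σ C(4,k)² is the coefficient of x^4 in (1+x)^4(1+x)^4 = (1+x)^8, i.e. C(8,4) = 70.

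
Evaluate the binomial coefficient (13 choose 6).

1716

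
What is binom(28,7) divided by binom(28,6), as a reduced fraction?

22/7

C(n,k+1)/C(n,k) = (n−k)/(k+1) = (28−6)/(6+1) = 22/7.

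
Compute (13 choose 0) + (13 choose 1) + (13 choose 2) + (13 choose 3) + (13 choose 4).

1 + 13 + 78 + 286 + 715 = 1093.

1093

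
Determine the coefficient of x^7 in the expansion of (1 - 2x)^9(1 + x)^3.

1440

Coefficient of x^7 = Σ_{j} C(9,j)·(-2)^j·C(3,7-j)·1^(7-j) for j from 4 to 7.
= 2016 + (-12096) + 16128 + (-4608) = 1440.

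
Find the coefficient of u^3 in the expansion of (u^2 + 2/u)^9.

General term: C(9,j)·(u^2)^j·(2/u)^(9-j), with u-exponent 2j − 1(9−j) = 3j − 9.
Set 3j − 9 = 3: j = 4.
C(9,4) = 126; 1^4 = 1; 2^5 = 32.
Coefficient = 126 · 1 · 32 = 4032.

4032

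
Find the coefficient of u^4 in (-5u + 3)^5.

9375

The general term is C(5,j)·(-5u)^j·(3)^(5-j); the u^4 term has j = 4.
C(5,4) = 5.
Coefficient = C(5,4) · (-5)^4 · 3^1 = 5 · 625 · 3 = 9375.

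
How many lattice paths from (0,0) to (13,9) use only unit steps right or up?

Each path is a sequence of 22 steps with 13 rights: C(22,13) = 497420.

497420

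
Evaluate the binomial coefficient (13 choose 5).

1287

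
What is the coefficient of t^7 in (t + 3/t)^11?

495

General term: C(11,j)·(t)^j·(3/t)^(11-j), with t-exponent 1j − 1(11−j) = 2j − 11.
Set 2j − 11 = 7: j = 9.
C(11,9) = 55; 1^9 = 1; 3^2 = 9.
Coefficient = 55 · 1 · 9 = 495.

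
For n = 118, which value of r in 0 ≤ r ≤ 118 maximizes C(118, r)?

C(118,r) is maximized at r = 118/2 = 59.

59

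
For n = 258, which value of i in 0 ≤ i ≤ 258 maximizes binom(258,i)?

129

C(258,i) is maximized at i = 258/2 = 129.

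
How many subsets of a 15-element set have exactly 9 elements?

Choose the 9 positions: C(15,9) = 5005.

5005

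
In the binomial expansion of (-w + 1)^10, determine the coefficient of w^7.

The general term is C(10,j)·(-w)^j·(1)^(10-j); the w^7 term has j = 7.
C(10,7) = 120.
Coefficient = C(10,7) · (-1)^7 = 120 · (-1) = -120.

-120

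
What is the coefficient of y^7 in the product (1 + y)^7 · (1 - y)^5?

-20

Coefficient of y^7 = Σ_{j} C(7,j)·1^j·C(5,7-j)·(-1)^(7-j) for j from 2 to 7.
= (-21) + 175 + (-350) + 210 + (-35) + 1 = -20.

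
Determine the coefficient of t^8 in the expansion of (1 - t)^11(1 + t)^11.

Coefficient of t^8 = Σ_{j} C(11,j)·(-1)^j·C(11,8-j)·1^(8-j) for j from 0 to 8.
= 165 + (-3630) + 25410 + (-76230) + 108900 + (-76230) + 25410 + (-3630) + 165 = 330.

330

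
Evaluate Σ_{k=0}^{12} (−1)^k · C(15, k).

The partial alternating sum Σ_{k=0}^{12} (−1)^k C(15,k) = (−1)^12 C(14,12) = 91.

91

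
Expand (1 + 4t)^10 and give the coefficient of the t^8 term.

The general term is C(10,j)·(1)^j·(4t)^(10-j); the t^8 term has j = 2.
C(10,2) = 45.
Coefficient = C(10,2) · 4^8 = 45 · 65536 = 2949120.

2949120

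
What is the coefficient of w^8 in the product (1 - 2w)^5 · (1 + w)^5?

0

Coefficient of w^8 = Σ_{j} C(5,j)·(-2)^j·C(5,8-j)·1^(8-j) for j from 3 to 5.
= (-80) + 400 + (-320) = 0.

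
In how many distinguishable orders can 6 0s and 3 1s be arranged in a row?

84

Choose positions for the 0s: C(9,6) = 84.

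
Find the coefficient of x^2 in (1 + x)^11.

55

The general term is C(11,j)·(1)^j·(x)^(11-j); the x^2 term has j = 9.
C(11,9) = 55.
Coefficient = C(11,9) = 55.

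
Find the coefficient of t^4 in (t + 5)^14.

The general term is C(14,j)·(t)^j·(5)^(14-j); the t^4 term has j = 4.
C(14,4) = 1001.
Coefficient = C(14,4) · 5^10 = 1001 · 9765625 = 9775390625.

9775390625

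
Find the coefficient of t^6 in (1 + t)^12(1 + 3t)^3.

Coefficient of t^6 = Σ_{j} C(12,j)·1^j·C(3,6-j)·3^(6-j) for j from 3 to 6.
= 5940 + 13365 + 7128 + 924 = 27357.

27357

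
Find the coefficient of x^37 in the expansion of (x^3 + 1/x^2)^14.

14

General term: C(14,j)·(x^3)^j·(1/x^2)^(14-j), with x-exponent 3j − 2(14−j) = 5j − 28.
Set 5j − 28 = 37: j = 13.
C(14,13) = 14; 1^13 = 1; 1^1 = 1.
Coefficient = 14 · 1 · 1 = 14.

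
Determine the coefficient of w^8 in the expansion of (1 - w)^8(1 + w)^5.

Coefficient of w^8 = Σ_{j} C(8,j)·(-1)^j·C(5,8-j)·1^(8-j) for j from 3 to 8.
= (-56) + 350 + (-560) + 280 + (-40) + 1 = -25.

-25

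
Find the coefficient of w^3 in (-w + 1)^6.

The general term is C(6,j)·(-w)^j·(1)^(6-j); the w^3 term has j = 3.
C(6,3) = 20.
Coefficient = C(6,3) · (-1)^3 = 20 · (-1) = -20.

-20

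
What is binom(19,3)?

969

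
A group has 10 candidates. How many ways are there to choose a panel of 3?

120

This is C(10,3) = 120.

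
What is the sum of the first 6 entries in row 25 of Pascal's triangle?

68406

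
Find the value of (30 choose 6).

593775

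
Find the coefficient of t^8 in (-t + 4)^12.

126720

The general term is C(12,j)·(-t)^j·(4)^(12-j); the t^8 term has j = 8.
C(12,8) = 495.
Coefficient = C(12,8) · 4^4 = 495 · 256 = 126720.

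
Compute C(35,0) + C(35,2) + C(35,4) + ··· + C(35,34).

Half of (1+1)^35 + (1−1)^35 gives the even-index sum: 2^34 = 17179869184.

17179869184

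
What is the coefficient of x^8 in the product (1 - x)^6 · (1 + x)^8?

Coefficient of x^8 = Σ_{j} C(6,j)·(-1)^j·C(8,8-j)·1^(8-j) for j from 0 to 6.
= 1 + (-48) + 420 + (-1120) + 1050 + (-336) + 28 = -5.

-5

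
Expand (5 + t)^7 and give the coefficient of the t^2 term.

65625

The general term is C(7,j)·(5)^j·(t)^(7-j); the t^2 term has j = 5.
C(7,5) = 21.
Coefficient = C(7,5) · 5^5 = 21 · 3125 = 65625.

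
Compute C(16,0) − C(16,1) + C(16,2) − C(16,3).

The partial alternating sum Σ_{k=0}^{3} (−1)^k C(16,k) = (−1)^3 C(15,3) = -455.

-455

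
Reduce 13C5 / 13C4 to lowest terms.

9/5

C(n,k+1)/C(n,k) = (n−k)/(k+1) = (13−4)/(4+1) = 9/5.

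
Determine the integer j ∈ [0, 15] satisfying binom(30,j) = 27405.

C(30,j) increases on 0 ≤ j ≤ 15. C(30,3) = 4060 and C(30,4) = 27405, so j = 4.

4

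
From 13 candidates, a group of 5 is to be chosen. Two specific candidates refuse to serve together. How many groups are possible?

All 5-subsets: C(13,5) = 1287. Those containing both fixed elements: C(11,3) = 165.
1287 − 165 = 1122.

1122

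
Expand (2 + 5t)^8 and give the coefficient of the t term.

5120

The general term is C(8,j)·(2)^j·(5t)^(8-j); the t^1 term has j = 7.
C(8,7) = 8.
Coefficient = C(8,7) · 2^7 · 5^1 = 8 · 128 · 5 = 5120.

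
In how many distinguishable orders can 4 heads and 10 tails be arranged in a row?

1001

Choose positions for the heads: C(14,4) = 1001.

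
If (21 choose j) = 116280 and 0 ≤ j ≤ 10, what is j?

C(21,j) increases on 0 ≤ j ≤ 10. C(21,6) = 54264 and C(21,7) = 116280, so j = 7.

7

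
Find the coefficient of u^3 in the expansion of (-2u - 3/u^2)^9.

-41472

General term: C(9,j)·(-2u)^j·(-3/u^2)^(9-j), with u-exponent 1j − 2(9−j) = 3j − 18.
Set 3j − 18 = 3: j = 7.
C(9,7) = 36; (-2)^7 = -128; (-3)^2 = 9.
Coefficient = 36 · (-128) · 9 = -41472.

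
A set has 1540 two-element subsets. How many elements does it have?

n(n−1)/2 = 1540 ⇒ n(n−1) = 3080. Since 56·55 = 3080, n = 56.

56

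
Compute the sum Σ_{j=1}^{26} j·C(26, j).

872415232

Since j·C(26,j) = 26·C(25,j−1), the sum is 26·2^25 = 26·33554432 = 872415232.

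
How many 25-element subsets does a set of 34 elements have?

52451256

C(34,25) = C(34,9) by symmetry.
C(34,9) = (34·33·32·31·30·29·28·27·26) / 9! = 19033511777280 / 362880 = 52451256.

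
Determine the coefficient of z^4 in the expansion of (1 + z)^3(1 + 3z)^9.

18009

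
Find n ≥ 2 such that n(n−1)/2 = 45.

n(n−1)/2 = 45 ⇒ n(n−1) = 90. Since 10·9 = 90, n = 10.

10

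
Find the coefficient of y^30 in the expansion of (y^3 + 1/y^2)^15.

455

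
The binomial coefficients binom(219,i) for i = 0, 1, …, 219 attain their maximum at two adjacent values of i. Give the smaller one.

For odd n = 219, C(219,i) peaks at i = (n−1)/2 and (n+1)/2; the smaller is 109.

109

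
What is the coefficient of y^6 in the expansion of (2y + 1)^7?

The general term is C(7,j)·(2y)^j·(1)^(7-j); the y^6 term has j = 6.
C(7,6) = 7.
Coefficient = C(7,6) · 2^6 = 7 · 64 = 448.

448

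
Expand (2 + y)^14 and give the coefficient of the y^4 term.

1025024

The general term is C(14,j)·(2)^j·(y)^(14-j); the y^4 term has j = 10.
C(14,10) = 1001.
Coefficient = C(14,10) · 2^10 = 1001 · 1024 = 1025024.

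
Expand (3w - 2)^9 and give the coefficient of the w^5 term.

The general term is C(9,j)·(3w)^j·(-2)^(9-j); the w^5 term has j = 5.
C(9,5) = 126.
Coefficient = C(9,5) · 3^5 · (-2)^4 = 126 · 243 · 16 = 489888.

489888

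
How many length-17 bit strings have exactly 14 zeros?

680

Choose the 14 positions: C(17,14) = 680.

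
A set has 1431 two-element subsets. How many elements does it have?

54

n(n−1)/2 = 1431 ⇒ n(n−1) = 2862. Since 54·53 = 2862, n = 54.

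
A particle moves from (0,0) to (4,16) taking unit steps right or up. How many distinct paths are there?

4845

Each path is a sequence of 20 steps with 4 rights: C(20,4) = 4845.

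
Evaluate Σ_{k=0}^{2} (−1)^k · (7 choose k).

15

The partial alternating sum Σ_{k=0}^{2} (−1)^k C(7,k) = (−1)^2 C(6,2) = 15.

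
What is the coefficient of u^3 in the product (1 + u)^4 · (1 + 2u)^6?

Coefficient of u^3 = Σ_{j} C(4,j)·1^j·C(6,3-j)·2^(3-j) for j from 0 to 3.
= 160 + 240 + 72 + 4 = 476.

476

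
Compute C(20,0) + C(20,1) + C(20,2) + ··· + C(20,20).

1048576

The entries of row 20 sum to 2^20 = 1048576.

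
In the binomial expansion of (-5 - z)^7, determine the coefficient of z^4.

The general term is C(7,j)·(-5)^j·(-z)^(7-j); the z^4 term has j = 3.
C(7,3) = 35.
Coefficient = C(7,3) · (-5)^3 = 35 · (-125) = -4375.

-4375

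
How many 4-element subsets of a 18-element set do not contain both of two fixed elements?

2940

All 4-subsets: C(18,4) = 3060. Those containing both fixed elements: C(16,2) = 120.
3060 − 120 = 2940.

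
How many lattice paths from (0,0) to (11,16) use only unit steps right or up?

Each path is a sequence of 27 steps with 11 rights: C(27,11) = 13037895.

13037895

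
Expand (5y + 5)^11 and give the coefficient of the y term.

The general term is C(11,j)·(5y)^j·(5)^(11-j); the y^1 term has j = 1.
C(11,1) = 11.
Coefficient = C(11,1) · 5^1 · 5^10 = 11 · 5 · 9765625 = 537109375.

537109375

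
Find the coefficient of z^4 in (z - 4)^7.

-2240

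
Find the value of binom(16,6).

8008

C(16,6) = (16·15·14·13·12·11) / 6! = 5765760 / 720 = 8008.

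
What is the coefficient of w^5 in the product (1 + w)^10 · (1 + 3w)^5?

Coefficient of w^5 = Σ_{j} C(10,j)·1^j·C(5,5-j)·3^(5-j) for j from 0 to 5.
= 243 + 4050 + 12150 + 10800 + 3150 + 252 = 30645.

30645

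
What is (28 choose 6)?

C(28,6) = (28·27·26·25·24·23) / 6! = 271252800 / 720 = 376740.

376740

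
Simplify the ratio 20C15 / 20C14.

2/5

C(n,k+1)/C(n,k) = (n−k)/(k+1) = (20−14)/(14+1) = 6/15 = 2/5.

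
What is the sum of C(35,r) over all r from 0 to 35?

34359738368

Setting x = 1 in (1+x)^35 gives Σ C(35,r) = 2^35 = 34359738368.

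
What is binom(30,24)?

593775

C(30,24) = C(30,6) by symmetry.
C(30,6) = (30·29·28·27·26·25) / 6! = 427518000 / 720 = 593775.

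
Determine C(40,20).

137846528820

C(40,20) = (40·39·38·37·36·35·34·33·32·31·30·29·28·27·26·25·24·23·22·21) / 20! = 335367096786357081410764800000 / 2432902008176640000 = 137846528820.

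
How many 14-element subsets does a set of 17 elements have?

680

C(17,14) = C(17,3) by symmetry.
C(17,3) = (17·16·15) / 3! = 4080 / 6 = 680.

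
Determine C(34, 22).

548354040

C(34,22) = C(34,12) by symmetry.
C(34,12) = (34·33·32·31·30·29·28·27·26·25·24·23) / 12! = 262662462526464000 / 479001600 = 548354040.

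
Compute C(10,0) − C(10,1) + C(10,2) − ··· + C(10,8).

9

The partial alternating sum Σ_{k=0}^{8} (−1)^k C(10,k) = (−1)^8 C(9,8) = 9.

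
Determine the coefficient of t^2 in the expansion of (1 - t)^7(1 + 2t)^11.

87

Coefficient of t^2 = Σ_{j} C(7,j)·(-1)^j·C(11,2-j)·2^(2-j) for j from 0 to 2.
= 220 + (-154) + 21 = 87.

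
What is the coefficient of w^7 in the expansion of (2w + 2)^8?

The general term is C(8,j)·(2w)^j·(2)^(8-j); the w^7 term has j = 7.
C(8,7) = 8.
Coefficient = C(8,7) · 2^7 · 2^1 = 8 · 128 · 2 = 2048.

2048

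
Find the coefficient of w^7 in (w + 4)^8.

The general term is C(8,j)·(w)^j·(4)^(8-j); the w^7 term has j = 7.
C(8,7) = 8.
Coefficient = C(8,7) · 4^1 = 8 · 4 = 32.

32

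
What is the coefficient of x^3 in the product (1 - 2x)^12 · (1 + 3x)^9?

Coefficient of x^3 = Σ_{j} C(12,j)·(-2)^j·C(9,3-j)·3^(3-j) for j from 0 to 3.
= 2268 + (-7776) + 7128 + (-1760) = -140.

-140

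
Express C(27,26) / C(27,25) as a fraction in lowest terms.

1/13

C(n,k+1)/C(n,k) = (n−k)/(k+1) = (27−25)/(25+1) = 2/26 = 1/13.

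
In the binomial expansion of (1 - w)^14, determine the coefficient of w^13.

The general term is C(14,j)·(1)^j·(-w)^(14-j); the w^13 term has j = 1.
C(14,1) = 14.
Coefficient = C(14,1) · (-1)^13 = 14 · (-1) = -14.

-14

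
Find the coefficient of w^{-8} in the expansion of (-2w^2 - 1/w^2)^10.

960

General term: C(10,j)·(-2w^2)^j·(-1/w^2)^(10-j), with w-exponent 2j − 2(10−j) = 4j − 20.
Set 4j − 20 = -8: j = 3.
C(10,3) = 120; (-2)^3 = -8; (-1)^7 = -1.
Coefficient = 120 · (-8) · (-1) = 960.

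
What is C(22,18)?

C(22,18) = C(22,4) by symmetry.
C(22,4) = (22·21·20·19) / 4! = 175560 / 24 = 7315.

7315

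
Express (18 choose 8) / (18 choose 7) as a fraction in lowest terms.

11/8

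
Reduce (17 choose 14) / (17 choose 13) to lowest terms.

C(n,k+1)/C(n,k) = (n−k)/(k+1) = (17−13)/(13+1) = 4/14 = 2/7.

2/7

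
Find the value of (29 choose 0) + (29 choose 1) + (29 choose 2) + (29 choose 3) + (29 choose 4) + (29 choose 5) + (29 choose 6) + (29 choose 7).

1 + 29 + 406 + 3654 + 23751 + 118755 + 475020 + 1560780 = 2182396.

2182396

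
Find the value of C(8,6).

28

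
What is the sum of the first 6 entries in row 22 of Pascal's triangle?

1 + 22 + 231 + 1540 + 7315 + 26334 = 35443.

35443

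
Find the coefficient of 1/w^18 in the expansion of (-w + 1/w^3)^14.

3003

General term: C(14,j)·(-w)^j·(1/w^3)^(14-j), with w-exponent 1j − 3(14−j) = 4j − 42.
Set 4j − 42 = -18: j = 6.
C(14,6) = 3003; (-1)^6 = 1; 1^8 = 1.
Coefficient = 3003 · 1 · 1 = 3003.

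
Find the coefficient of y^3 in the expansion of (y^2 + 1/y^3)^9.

General term: C(9,j)·(y^2)^j·(1/y^3)^(9-j), with y-exponent 2j − 3(9−j) = 5j − 27.
Set 5j − 27 = 3: j = 6.
C(9,6) = 84; 1^6 = 1; 1^3 = 1.
Coefficient = 84 · 1 · 1 = 84.

84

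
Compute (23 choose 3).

C(23,3) = (23·22·21) / 3! = 10626 / 6 = 1771.

1771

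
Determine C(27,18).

4686825

C(27,18) = C(27,9) by symmetry.
C(27,9) = (27·26·25·24·23·22·21·20·19) / 9! = 1700755056000 / 362880 = 4686825.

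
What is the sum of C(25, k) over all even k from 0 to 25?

Even-k terms of row 25 sum to 2^24 = 16777216.

16777216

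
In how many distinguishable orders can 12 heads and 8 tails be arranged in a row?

125970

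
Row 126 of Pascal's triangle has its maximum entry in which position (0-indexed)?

63

C(126,i) is maximized at i = 126/2 = 63.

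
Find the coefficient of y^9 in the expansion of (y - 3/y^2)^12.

General term: C(12,j)·(y)^j·(-3/y^2)^(12-j), with y-exponent 1j − 2(12−j) = 3j − 24.
Set 3j − 24 = 9: j = 11.
C(12,11) = 12; 1^11 = 1; (-3)^1 = -3.
Coefficient = 12 · 1 · (-3) = -36.

-36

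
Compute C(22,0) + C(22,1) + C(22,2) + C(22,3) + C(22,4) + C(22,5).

35443

1 + 22 + 231 + 1540 + 7315 + 26334 = 35443.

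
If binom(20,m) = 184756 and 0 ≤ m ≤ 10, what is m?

C(20,m) increases on 0 ≤ m ≤ 10. C(20,9) = 167960 and C(20,10) = 184756, so m = 10.

10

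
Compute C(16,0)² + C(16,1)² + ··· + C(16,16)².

Σ C(16,j)² is the coefficient of x^16 in (1+x)^16(1+x)^16 = (1+x)^32, i.e. C(32,16) = 601080390.

601080390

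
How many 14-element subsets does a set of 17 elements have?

680

C(17,14) = C(17,3) by symmetry.
C(17,3) = (17·16·15) / 3! = 4080 / 6 = 680.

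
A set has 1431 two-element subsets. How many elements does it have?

n(n−1)/2 = 1431 ⇒ n(n−1) = 2862. Since 54·53 = 2862, n = 54.

54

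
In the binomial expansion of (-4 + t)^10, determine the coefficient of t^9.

The general term is C(10,j)·(-4)^j·(t)^(10-j); the t^9 term has j = 1.
C(10,1) = 10.
Coefficient = C(10,1) · (-4)^1 = 10 · (-4) = -40.

-40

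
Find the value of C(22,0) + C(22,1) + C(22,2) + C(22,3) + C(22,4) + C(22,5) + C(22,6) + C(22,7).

280600

1 + 22 + 231 + 1540 + 7315 + 26334 + 74613 + 170544 = 280600.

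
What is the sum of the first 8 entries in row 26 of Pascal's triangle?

971712

1 + 26 + 325 + 2600 + 14950 + 65780 + 230230 + 657800 = 971712.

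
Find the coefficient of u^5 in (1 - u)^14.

The general term is C(14,j)·(1)^j·(-u)^(14-j); the u^5 term has j = 9.
C(14,9) = 2002.
Coefficient = C(14,9) · (-1)^5 = 2002 · (-1) = -2002.

-2002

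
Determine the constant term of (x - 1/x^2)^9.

General term: C(9,j)·(x)^j·(-1/x^2)^(9-j), with x-exponent 1j − 2(9−j) = 3j − 18.
Set 3j − 18 = 0: j = 6.
C(9,6) = 84; 1^6 = 1; (-1)^3 = -1.
Coefficient = 84 · 1 · (-1) = -84.

-84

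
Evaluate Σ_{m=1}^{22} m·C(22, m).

Since m·C(22,m) = 22·C(21,m−1), the sum is 22·2^21 = 22·2097152 = 46137344.

46137344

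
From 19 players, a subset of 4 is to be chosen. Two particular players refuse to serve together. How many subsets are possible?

3740

All 4-subsets: C(19,4) = 3876. Those containing both fixed elements: C(17,2) = 136.
3876 − 136 = 3740.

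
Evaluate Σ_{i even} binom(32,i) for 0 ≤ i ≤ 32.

Half of (1+1)^32 + (1−1)^32 gives the even-index sum: 2^31 = 2147483648.

2147483648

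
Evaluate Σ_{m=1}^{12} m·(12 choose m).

24576

Differentiating (1+x)^12 and setting x=1: Σ m·C(12,m) = 12·2^11 = 24576.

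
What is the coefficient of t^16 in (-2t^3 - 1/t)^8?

General term: C(8,j)·(-2t^3)^j·(-1/t)^(8-j), with t-exponent 3j − 1(8−j) = 4j − 8.
Set 4j − 8 = 16: j = 6.
C(8,6) = 28; (-2)^6 = 64; (-1)^2 = 1.
Coefficient = 28 · 64 · 1 = 1792.

1792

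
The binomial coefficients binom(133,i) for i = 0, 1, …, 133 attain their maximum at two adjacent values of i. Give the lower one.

66

For odd n = 133, C(133,i) peaks at i = (n−1)/2 and (n+1)/2; the lower is 66.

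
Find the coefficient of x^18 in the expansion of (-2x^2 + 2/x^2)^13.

-638976

General term: C(13,j)·(-2x^2)^j·(2/x^2)^(13-j), with x-exponent 2j − 2(13−j) = 4j − 26.
Set 4j − 26 = 18: j = 11.
C(13,11) = 78; (-2)^11 = -2048; 2^2 = 4.
Coefficient = 78 · (-2048) · 4 = -638976.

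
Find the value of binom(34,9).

52451256

C(34,9) = (34·33·32·31·30·29·28·27·26) / 9! = 19033511777280 / 362880 = 52451256.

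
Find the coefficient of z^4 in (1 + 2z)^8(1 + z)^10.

Coefficient of z^4 = Σ_{j} C(8,j)·2^j·C(10,4-j)·1^(4-j) for j from 0 to 4.
= 210 + 1920 + 5040 + 4480 + 1120 = 12770.

12770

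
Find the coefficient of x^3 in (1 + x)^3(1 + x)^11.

364

Coefficient of x^3 = Σ_{j} C(3,j)·C(11,3-j) for j from 0 to 3.
= 165 + 165 + 33 + 1 = 364.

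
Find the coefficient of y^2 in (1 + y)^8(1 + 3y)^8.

472

Coefficient of y^2 = Σ_{j} C(8,j)·1^j·C(8,2-j)·3^(2-j) for j from 0 to 2.
= 252 + 192 + 28 = 472.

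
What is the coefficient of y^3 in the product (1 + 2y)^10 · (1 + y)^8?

Coefficient of y^3 = Σ_{j} C(10,j)·2^j·C(8,3-j)·1^(3-j) for j from 0 to 3.
= 56 + 560 + 1440 + 960 = 3016.

3016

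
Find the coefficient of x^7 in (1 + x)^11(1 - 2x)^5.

-770

Coefficient of x^7 = Σ_{j} C(11,j)·1^j·C(5,7-j)·(-2)^(7-j) for j from 2 to 7.
= (-1760) + 13200 + (-26400) + 18480 + (-4620) + 330 = -770.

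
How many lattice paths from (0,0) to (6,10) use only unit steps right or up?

Each path is a sequence of 16 steps with 6 rights: C(16,6) = 8008.

8008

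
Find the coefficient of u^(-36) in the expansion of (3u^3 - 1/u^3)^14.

-42

General term: C(14,j)·(3u^3)^j·(-1/u^3)^(14-j), with u-exponent 3j − 3(14−j) = 6j − 42.
Set 6j − 42 = -36: j = 1.
C(14,1) = 14; 3^1 = 3; (-1)^13 = -1.
Coefficient = 14 · 3 · (-1) = -42.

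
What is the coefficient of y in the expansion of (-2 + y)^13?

53248

The general term is C(13,j)·(-2)^j·(y)^(13-j); the y^1 term has j = 12.
C(13,12) = 13.
Coefficient = C(13,12) · (-2)^12 = 13 · 4096 = 53248.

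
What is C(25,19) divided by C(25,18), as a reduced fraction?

7/19

C(n,k+1)/C(n,k) = (n−k)/(k+1) = (25−18)/(18+1) = 7/19.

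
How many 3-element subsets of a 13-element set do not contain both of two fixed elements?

275

All 3-subsets: C(13,3) = 286. Those containing both fixed elements: C(11,1) = 11.
286 − 11 = 275.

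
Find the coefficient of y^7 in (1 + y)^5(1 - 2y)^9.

-1104

Coefficient of y^7 = Σ_{j} C(5,j)·1^j·C(9,7-j)·(-2)^(7-j) for j from 0 to 5.
= (-4608) + 26880 + (-40320) + 20160 + (-3360) + 144 = -1104.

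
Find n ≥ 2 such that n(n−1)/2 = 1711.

n(n−1)/2 = 1711 ⇒ n(n−1) = 3422. Since 59·58 = 3422, n = 59.

59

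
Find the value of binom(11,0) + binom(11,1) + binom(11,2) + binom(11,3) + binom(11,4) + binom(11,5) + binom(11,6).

1 + 11 + 55 + 165 + 330 + 462 + 462 = 1486.

1486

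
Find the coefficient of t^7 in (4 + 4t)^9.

The general term is C(9,j)·(4)^j·(4t)^(9-j); the t^7 term has j = 2.
C(9,2) = 36.
Coefficient = C(9,2) · 4^2 · 4^7 = 36 · 16 · 16384 = 9437184.

9437184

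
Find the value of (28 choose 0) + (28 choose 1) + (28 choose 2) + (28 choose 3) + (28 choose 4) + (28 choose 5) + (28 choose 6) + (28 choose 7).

1683218

1 + 28 + 378 + 3276 + 20475 + 98280 + 376740 + 1184040 = 1683218.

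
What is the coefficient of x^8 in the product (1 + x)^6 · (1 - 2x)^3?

Coefficient of x^8 = Σ_{j} C(6,j)·1^j·C(3,8-j)·(-2)^(8-j) for j from 5 to 6.
= (-48) + 12 = -36.

-36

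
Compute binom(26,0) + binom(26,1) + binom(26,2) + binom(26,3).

1 + 26 + 325 + 2600 = 2952.

2952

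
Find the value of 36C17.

C(36,17) = (36·35·34·33·32·31·30·29·28·27·26·25·24·23·22·21·20) / 17! = 3058021453718104473600000 / 355687428096000 = 8597496600.

8597496600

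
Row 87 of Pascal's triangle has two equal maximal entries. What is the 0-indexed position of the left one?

43

For odd n = 87, C(87,r) peaks at r = (n−1)/2 and (n+1)/2; the lower is 43.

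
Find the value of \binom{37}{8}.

C(37,8) = (37·36·35·34·33·32·31·30) / 8! = 1556675366400 / 40320 = 38608020.

38608020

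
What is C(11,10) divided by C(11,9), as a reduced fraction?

1/5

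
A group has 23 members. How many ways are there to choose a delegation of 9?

817190

This is C(23,9) = 817190.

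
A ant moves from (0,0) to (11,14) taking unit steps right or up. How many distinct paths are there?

4457400

Each path is a sequence of 25 steps with 11 rights: C(25,11) = 4457400.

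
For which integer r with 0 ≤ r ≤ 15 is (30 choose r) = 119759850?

13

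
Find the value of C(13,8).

1287

C(13,8) = C(13,5) by symmetry.
C(13,5) = (13·12·11·10·9) / 5! = 154440 / 120 = 1287.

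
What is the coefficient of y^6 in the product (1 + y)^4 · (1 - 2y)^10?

Coefficient of y^6 = Σ_{j} C(4,j)·1^j·C(10,6-j)·(-2)^(6-j) for j from 0 to 4.
= 13440 + (-32256) + 20160 + (-3840) + 180 = -2316.

-2316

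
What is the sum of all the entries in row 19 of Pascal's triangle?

524288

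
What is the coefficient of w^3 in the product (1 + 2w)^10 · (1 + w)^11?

Coefficient of w^3 = Σ_{j} C(10,j)·2^j·C(11,3-j)·1^(3-j) for j from 0 to 3.
= 165 + 1100 + 1980 + 960 = 4205.

4205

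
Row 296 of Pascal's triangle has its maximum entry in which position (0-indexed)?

148

C(296,k) is maximized at k = 296/2 = 148.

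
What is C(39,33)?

3262623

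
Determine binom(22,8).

319770

C(22,8) = (22·21·20·19·18·17·16·15) / 8! = 12893126400 / 40320 = 319770.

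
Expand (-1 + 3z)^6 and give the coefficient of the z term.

-18

The general term is C(6,j)·(-1)^j·(3z)^(6-j); the z^1 term has j = 5.
C(6,5) = 6.
Coefficient = C(6,5) · (-1)^5 · 3^1 = 6 · (-1) · 3 = -18.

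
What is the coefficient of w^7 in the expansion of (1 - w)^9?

-36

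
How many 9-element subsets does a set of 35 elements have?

C(35,9) = (35·34·33·32·31·30·29·28·27) / 9! = 25622035084800 / 362880 = 70607460.

70607460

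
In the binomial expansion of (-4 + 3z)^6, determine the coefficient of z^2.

The general term is C(6,j)·(-4)^j·(3z)^(6-j); the z^2 term has j = 4.
C(6,4) = 15.
Coefficient = C(6,4) · (-4)^4 · 3^2 = 15 · 256 · 9 = 34560.

34560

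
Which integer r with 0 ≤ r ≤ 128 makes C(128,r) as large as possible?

C(128,r) is maximized at r = 128/2 = 64.

64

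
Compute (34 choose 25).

C(34,25) = C(34,9) by symmetry.
C(34,9) = (34·33·32·31·30·29·28·27·26) / 9! = 19033511777280 / 362880 = 52451256.

52451256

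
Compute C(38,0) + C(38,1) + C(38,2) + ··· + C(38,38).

274877906944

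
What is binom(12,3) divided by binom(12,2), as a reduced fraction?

10/3

C(n,k+1)/C(n,k) = (n−k)/(k+1) = (12−2)/(2+1) = 10/3.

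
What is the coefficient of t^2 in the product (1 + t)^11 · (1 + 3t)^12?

Coefficient of t^2 = Σ_{j} C(11,j)·1^j·C(12,2-j)·3^(2-j) for j from 0 to 2.
= 594 + 396 + 55 = 1045.

1045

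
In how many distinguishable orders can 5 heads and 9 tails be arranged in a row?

Choose positions for the heads: C(14,5) = 2002.

2002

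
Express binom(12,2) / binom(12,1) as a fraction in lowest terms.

11/2

C(n,k+1)/C(n,k) = (n−k)/(k+1) = (12−1)/(1+1) = 11/2.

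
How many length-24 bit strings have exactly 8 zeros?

Choose the 8 positions: C(24,8) = 735471.

735471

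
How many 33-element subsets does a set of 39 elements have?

3262623

C(39,33) = C(39,6) by symmetry.
C(39,6) = (39·38·37·36·35·34) / 6! = 2349088560 / 720 = 3262623.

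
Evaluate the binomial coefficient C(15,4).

C(15,4) = (15·14·13·12) / 4! = 32760 / 24 = 1365.

1365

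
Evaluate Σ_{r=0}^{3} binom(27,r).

1 + 27 + 351 + 2925 = 3304.

3304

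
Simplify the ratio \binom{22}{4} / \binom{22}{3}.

C(n,k+1)/C(n,k) = (n−k)/(k+1) = (22−3)/(3+1) = 19/4.

19/4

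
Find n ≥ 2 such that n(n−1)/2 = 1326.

n(n−1)/2 = 1326 ⇒ n(n−1) = 2652. Since 52·51 = 2652, n = 52.

52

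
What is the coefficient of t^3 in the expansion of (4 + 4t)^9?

The general term is C(9,j)·(4)^j·(4t)^(9-j); the t^3 term has j = 6.
C(9,6) = 84.
Coefficient = C(9,6) · 4^6 · 4^3 = 84 · 4096 · 64 = 22020096.

22020096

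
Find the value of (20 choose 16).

C(20,16) = C(20,4) by symmetry.
C(20,4) = (20·19·18·17) / 4! = 116280 / 24 = 4845.

4845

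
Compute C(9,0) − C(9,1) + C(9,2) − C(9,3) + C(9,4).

The partial alternating sum Σ_{k=0}^{4} (−1)^k C(9,k) = (−1)^4 C(8,4) = 70.

70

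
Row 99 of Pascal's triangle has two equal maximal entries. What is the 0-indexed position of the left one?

For odd n = 99, C(99,m) peaks at m = (n−1)/2 and (n+1)/2; the lower is 49.

49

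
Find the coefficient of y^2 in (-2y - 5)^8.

The general term is C(8,j)·(-2y)^j·(-5)^(8-j); the y^2 term has j = 2.
C(8,2) = 28.
Coefficient = C(8,2) · (-2)^2 · (-5)^6 = 28 · 4 · 15625 = 1750000.

1750000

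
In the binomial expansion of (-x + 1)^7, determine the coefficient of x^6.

The general term is C(7,j)·(-x)^j·(1)^(7-j); the x^6 term has j = 6.
C(7,6) = 7.
Coefficient = C(7,6) = 7.

7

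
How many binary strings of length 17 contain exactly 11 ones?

12376

Choose the 11 positions: C(17,11) = 12376.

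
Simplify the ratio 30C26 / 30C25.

5/26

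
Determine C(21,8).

203490

C(21,8) = (21·20·19·18·17·16·15·14) / 8! = 8204716800 / 40320 = 203490.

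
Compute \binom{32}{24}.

10518300

C(32,24) = C(32,8) by symmetry.
C(32,8) = (32·31·30·29·28·27·26·25) / 8! = 424097856000 / 40320 = 10518300.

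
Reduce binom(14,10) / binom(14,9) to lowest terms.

1/2

C(n,k+1)/C(n,k) = (n−k)/(k+1) = (14−9)/(9+1) = 5/10 = 1/2.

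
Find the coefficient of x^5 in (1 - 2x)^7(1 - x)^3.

-3276

Coefficient of x^5 = Σ_{j} C(7,j)·(-2)^j·C(3,5-j)·(-1)^(5-j) for j from 2 to 5.
= (-84) + (-840) + (-1680) + (-672) = -3276.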